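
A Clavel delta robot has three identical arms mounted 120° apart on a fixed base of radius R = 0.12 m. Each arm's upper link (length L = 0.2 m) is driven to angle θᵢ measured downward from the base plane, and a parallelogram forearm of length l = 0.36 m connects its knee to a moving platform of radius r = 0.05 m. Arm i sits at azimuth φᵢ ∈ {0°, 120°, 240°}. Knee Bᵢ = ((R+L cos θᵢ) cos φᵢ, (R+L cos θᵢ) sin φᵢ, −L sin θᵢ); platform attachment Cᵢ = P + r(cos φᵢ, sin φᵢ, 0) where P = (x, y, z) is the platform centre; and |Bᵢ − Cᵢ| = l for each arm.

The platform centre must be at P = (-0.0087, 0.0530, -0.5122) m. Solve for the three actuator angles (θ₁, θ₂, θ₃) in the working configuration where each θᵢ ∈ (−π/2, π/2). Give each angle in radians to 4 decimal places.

θ₁ = 1.2217, θ₂ = 1.0474, θ₃ = 1.3090

φ1=0.0° → target in arm frame (-0.0087, 0.0530)
  A cos θ + B sin θ = C:  0.0787·cos θ + -0.5122·sin θ = -0.4544
  γ=atan2(-0.5122,0.0787)=-1.4183;  ψ=arccos(-0.8768)=2.6400;  θ1=γ+ψ≈1.2217
arm 2 (φ=120.0°): x'=0.0502, y'=-0.0190
  A cos θ + B sin θ = C:  0.0198·cos θ + -0.5122·sin θ = -0.4337
  θ2 = atan2(B,A) + arccos(C/0.5126) = 1.0474
arm 3 (φ=240.0°): x'=-0.0415, y'=-0.0340
  e−x'=0.1115;  (l²−L²−(e−x')²−y'²−z²)/2L = -0.4659
  θ3 = atan2(B,A) + arccos(C/0.5242) = 1.3090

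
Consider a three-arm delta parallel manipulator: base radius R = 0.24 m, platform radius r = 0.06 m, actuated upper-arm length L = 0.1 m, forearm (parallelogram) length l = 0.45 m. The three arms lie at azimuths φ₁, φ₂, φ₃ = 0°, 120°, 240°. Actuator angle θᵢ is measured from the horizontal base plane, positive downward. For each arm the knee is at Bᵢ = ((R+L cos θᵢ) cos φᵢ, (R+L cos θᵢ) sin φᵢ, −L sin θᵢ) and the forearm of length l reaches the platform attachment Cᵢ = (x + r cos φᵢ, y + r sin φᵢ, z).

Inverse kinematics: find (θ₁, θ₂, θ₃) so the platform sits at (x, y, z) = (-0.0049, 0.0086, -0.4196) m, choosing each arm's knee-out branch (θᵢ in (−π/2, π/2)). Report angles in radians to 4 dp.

rotate P by −φ1: (-0.0049, 0.0086, -0.4196)
  e−x'=0.1849;  (l²−L²−(e−x')²−y'²−z²)/2L = -0.0891
  √(A²+B²)=0.4585;  θ1 = -1.1557+1.7664 ≈ 0.6107
rotate P by −φ2: (0.0099, -0.0001, -0.4196)
  A cos θ + B sin θ = C:  0.1701·cos θ + -0.4196·sin θ = -0.0625
  √(A²+B²)=0.4528;  θ2 = -1.1857+1.7093 ≈ 0.5236
φ3=240.0° → target in arm frame (-0.0050, -0.0085)
  A cos θ + B sin θ = C:  0.1850·cos θ + -0.4196·sin θ = -0.0893
  √(A²+B²)=0.4586;  θ3 = -1.1555+1.7668 ≈ 0.6113

θ₁ = 0.6107, θ₂ = 0.5236, θ₃ = 0.6113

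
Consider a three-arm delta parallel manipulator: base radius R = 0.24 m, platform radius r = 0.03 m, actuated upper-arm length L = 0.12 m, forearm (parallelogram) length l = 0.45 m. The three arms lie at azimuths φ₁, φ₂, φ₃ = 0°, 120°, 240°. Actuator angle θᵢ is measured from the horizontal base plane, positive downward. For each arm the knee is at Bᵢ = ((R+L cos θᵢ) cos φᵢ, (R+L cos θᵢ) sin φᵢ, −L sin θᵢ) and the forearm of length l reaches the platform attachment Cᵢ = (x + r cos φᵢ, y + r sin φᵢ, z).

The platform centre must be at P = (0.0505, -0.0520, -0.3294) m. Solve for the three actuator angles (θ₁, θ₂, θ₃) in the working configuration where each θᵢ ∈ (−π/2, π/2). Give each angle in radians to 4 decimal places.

φ1=0.0° → target in arm frame (0.0505, -0.0520)
  A cos θ + B sin θ = C:  0.1595·cos θ + -0.3294·sin θ = 0.2144
  θ1 = atan2(B,A) + arccos(C/0.3660) = -0.1749
arm 2 (φ=120.0°): x'=-0.0703, y'=-0.0177
  A cos θ + B sin θ = C:  0.2803·cos θ + -0.3294·sin θ = 0.0030
  √(A²+B²)=0.4325;  θ2 = -0.8658+1.5638 ≈ 0.6981
rotate P by −φ3: (0.0198, 0.0697, -0.3294)
  A=0.1902, B=-0.3294, C=(l²−L²−A²−y'²−z²)/(2L)=0.1606
  √(A²+B²)=0.3804;  θ3 = -1.0471+1.1348 ≈ 0.0877

θ₁ = -0.1749, θ₂ = 0.6981, θ₃ = 0.0877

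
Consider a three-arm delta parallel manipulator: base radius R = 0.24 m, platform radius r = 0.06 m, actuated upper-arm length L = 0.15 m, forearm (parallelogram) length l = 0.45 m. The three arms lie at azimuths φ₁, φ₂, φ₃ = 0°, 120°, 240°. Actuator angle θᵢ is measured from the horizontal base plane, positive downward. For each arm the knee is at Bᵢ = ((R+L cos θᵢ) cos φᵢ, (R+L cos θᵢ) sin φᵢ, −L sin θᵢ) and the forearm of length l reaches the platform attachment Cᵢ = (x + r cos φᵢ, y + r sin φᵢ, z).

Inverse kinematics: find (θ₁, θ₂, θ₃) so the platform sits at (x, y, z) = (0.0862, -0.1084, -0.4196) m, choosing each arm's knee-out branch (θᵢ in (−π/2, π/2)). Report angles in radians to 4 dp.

arm 1 (φ=0.0°): x'=0.0862, y'=-0.1084
  e−x'=0.0938;  (l²−L²−(e−x')²−y'²−z²)/2L = -0.0554
  √(A²+B²)=0.4300;  θ1 = -1.3509+1.7000 ≈ 0.3491
rotate P by −φ2: (-0.1370, -0.0205, -0.4196)
  e−x'=0.3170;  (l²−L²−(e−x')²−y'²−z²)/2L = -0.3232
  γ=atan2(-0.4196,0.3170)=-0.9238;  ψ=arccos(-0.6146)=2.2327;  θ2=γ+ψ≈1.3088
arm 3 (φ=240.0°): x'=0.0508, y'=0.1289
  e−x'=0.1292;  (l²−L²−(e−x')²−y'²−z²)/2L = -0.0979
  √(A²+B²)=0.4390;  θ3 = -1.2720+1.7956 ≈ 0.5236

θ₁ = 0.3491, θ₂ = 1.3088, θ₃ = 0.5236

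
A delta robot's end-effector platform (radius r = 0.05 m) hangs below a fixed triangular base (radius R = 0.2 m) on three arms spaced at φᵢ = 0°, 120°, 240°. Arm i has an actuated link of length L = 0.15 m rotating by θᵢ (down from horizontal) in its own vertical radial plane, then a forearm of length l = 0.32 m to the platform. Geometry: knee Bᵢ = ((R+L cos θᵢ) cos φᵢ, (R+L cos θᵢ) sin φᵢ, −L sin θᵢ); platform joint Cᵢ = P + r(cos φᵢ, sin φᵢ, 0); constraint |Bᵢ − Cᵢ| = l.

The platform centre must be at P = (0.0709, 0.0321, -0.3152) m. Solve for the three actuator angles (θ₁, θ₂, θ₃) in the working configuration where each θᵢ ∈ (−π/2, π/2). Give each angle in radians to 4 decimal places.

arm 1 (φ=0.0°): x'=0.0709, y'=0.0321
  A cos θ + B sin θ = C:  0.0791·cos θ + -0.3152·sin θ = -0.0891
  θ1 = atan2(B,A) + arccos(C/0.3250) = 0.5237
arm 2 (φ=120.0°): x'=-0.0077, y'=-0.0775
  e−x'=0.1577;  (l²−L²−(e−x')²−y'²−z²)/2L = -0.1677
  √(A²+B²)=0.3524;  θ2 = -1.1070+2.0666 ≈ 0.9596
arm 3 (φ=240.0°): x'=-0.0632, y'=0.0454
  A=0.2132, B=-0.3152, C=(l²−L²−A²−y'²−z²)/(2L)=-0.2233
  γ=atan2(-0.3152,0.2132)=-0.9760;  ψ=arccos(-0.5867)=2.1978;  θ3=γ+ψ≈1.2218

θ₁ = 0.5237, θ₂ = 0.9596, θ₃ = 1.2218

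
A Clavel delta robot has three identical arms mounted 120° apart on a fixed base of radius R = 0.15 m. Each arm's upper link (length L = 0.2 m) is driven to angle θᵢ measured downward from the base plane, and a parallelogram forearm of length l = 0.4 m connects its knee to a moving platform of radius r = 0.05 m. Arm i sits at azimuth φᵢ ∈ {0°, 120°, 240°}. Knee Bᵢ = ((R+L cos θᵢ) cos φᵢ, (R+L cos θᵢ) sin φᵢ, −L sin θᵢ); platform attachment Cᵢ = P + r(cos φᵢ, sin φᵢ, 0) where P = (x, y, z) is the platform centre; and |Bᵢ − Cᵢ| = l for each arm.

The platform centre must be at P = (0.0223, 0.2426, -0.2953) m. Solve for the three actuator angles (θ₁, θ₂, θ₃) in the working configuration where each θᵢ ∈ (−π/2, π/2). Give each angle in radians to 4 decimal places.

θ₁ = 0.5232, θ₂ = -0.3493, θ₃ = 1.3088

φ1=0.0° → target in arm frame (0.0223, 0.2426)
  A cos θ + B sin θ = C:  0.0777·cos θ + -0.2953·sin θ = -0.0802
  θ1 = atan2(B,A) + arccos(C/0.3054) = 0.5232
φ2=120.0° → target in arm frame (0.1989, -0.1406)
  e−x'=-0.0989;  (l²−L²−(e−x')²−y'²−z²)/2L = 0.0081
  √(A²+B²)=0.3114;  θ2 = -1.8941+1.5448 ≈ -0.3493
rotate P by −φ3: (-0.2212, -0.1020, -0.2953)
  A=0.3212, B=-0.2953, C=(l²−L²−A²−y'²−z²)/(2L)=-0.2020
  θ3 = atan2(B,A) + arccos(C/0.4364) = 1.3088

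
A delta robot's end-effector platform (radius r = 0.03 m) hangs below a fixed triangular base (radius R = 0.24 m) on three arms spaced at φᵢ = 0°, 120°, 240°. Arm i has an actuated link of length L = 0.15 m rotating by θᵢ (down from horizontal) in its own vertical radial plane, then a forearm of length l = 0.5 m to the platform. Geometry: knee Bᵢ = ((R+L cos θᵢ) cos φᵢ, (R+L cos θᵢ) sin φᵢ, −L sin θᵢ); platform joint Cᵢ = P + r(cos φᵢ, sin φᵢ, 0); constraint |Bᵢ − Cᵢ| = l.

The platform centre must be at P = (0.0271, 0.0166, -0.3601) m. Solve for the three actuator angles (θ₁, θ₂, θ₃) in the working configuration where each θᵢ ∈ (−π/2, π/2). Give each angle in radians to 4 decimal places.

θ₁ = -0.0875, θ₂ = 0.0876, θ₃ = 0.2618

arm 1 (φ=0.0°): x'=0.0271, y'=0.0166
  A=0.1829, B=-0.3601, C=(l²−L²−A²−y'²−z²)/(2L)=0.2137
  √(A²+B²)=0.4039;  θ1 = -1.1008+1.0133 ≈ -0.0875
arm 2 (φ=120.0°): x'=0.0008, y'=-0.0318
  A cos θ + B sin θ = C:  0.2092·cos θ + -0.3601·sin θ = 0.1769
  γ=atan2(-0.3601,0.2092)=-1.0446;  ψ=arccos(0.4247)=1.1321;  θ2=γ+ψ≈0.0876
arm 3 (φ=240.0°): x'=-0.0279, y'=0.0152
  A=0.2379, B=-0.3601, C=(l²−L²−A²−y'²−z²)/(2L)=0.1366
  γ=atan2(-0.3601,0.2379)=-0.9869;  ψ=arccos(0.3166)=1.2487;  θ3=γ+ψ≈0.2618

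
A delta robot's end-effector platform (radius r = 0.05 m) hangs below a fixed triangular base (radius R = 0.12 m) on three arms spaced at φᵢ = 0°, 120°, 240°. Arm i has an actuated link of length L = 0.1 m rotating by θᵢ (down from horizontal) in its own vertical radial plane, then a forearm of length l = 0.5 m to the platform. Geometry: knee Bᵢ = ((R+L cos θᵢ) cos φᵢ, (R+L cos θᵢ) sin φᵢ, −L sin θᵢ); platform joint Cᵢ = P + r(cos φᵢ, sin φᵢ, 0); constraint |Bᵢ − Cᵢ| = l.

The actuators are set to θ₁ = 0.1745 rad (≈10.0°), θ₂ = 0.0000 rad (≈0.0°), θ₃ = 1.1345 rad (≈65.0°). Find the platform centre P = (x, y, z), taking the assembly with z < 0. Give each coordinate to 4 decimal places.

arm 1 at φ=0.0°: e+L cos θ1 = 0.1685;  O1 = (0.1685, 0.0000, -0.0174)
arm 2 at φ=120.0°: e+L cos θ2 = 0.1700;  O2 = (-0.0850, 0.1472, 0.0000)
O3 = (0.1123·cos240.0°, 0.1123·sin240.0°, -0.0906) = (-0.0561, -0.0972, -0.0906)
subtract pairs → two planes through P
linear system: -0.5070x+0.2944y = 0.0002−0.0347z; -0.4492x+-0.1944y = -0.0079−-0.1465z
Cramer: x(z) = 0.0099-0.1577z;  y(z) = 0.0177-0.3894z
into |P−O₁|² = l²: 1.1765z² + 0.0710z + -0.2242 = 0;  Δ = 1.0602;  z = -0.4678 or 0.4074 → z<0 root = -0.4678
x = 0.0836, y = 0.1998

(0.0836, 0.1998, -0.4678)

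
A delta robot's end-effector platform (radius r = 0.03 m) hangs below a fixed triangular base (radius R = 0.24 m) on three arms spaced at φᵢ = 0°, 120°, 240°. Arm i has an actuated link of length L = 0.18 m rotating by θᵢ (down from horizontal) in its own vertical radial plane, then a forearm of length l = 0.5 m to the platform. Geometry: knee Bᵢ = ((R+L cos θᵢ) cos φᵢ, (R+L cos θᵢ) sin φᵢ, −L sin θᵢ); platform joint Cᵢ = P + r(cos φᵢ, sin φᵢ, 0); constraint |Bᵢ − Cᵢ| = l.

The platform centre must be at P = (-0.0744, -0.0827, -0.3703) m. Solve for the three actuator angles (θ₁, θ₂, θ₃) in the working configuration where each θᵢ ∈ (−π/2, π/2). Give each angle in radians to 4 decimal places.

θ₁ = 0.6981, θ₂ = 0.5236, θ₃ = -0.2620

arm 1 (φ=0.0°): x'=-0.0744, y'=-0.0827
  A=0.2844, B=-0.3703, C=(l²−L²−A²−y'²−z²)/(2L)=-0.0201
  √(A²+B²)=0.4669;  θ1 = -0.9159+1.6139 ≈ 0.6981
φ2=120.0° → target in arm frame (-0.0344, 0.1058)
  A=0.2444, B=-0.3703, C=(l²−L²−A²−y'²−z²)/(2L)=0.0265
  θ2 = atan2(B,A) + arccos(C/0.4437) = 0.5236
arm 3 (φ=240.0°): x'=0.1088, y'=-0.0231
  e−x'=0.1012;  (l²−L²−(e−x')²−y'²−z²)/2L = 0.1936
  γ=atan2(-0.3703,0.1012)=-1.3041;  ψ=arccos(0.5044)=1.0421;  θ3=γ+ψ≈-0.2620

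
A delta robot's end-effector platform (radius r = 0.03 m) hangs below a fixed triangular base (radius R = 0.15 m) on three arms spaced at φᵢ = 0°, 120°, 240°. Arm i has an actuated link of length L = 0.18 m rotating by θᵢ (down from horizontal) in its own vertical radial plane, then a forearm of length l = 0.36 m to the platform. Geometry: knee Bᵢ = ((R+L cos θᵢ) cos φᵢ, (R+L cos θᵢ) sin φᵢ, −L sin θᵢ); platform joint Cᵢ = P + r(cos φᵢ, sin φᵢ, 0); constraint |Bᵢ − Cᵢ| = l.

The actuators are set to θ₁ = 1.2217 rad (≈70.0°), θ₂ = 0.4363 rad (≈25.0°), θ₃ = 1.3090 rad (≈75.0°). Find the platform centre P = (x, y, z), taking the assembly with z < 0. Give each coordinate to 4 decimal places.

O1 = (0.1816·cos0.0°, 0.1816·sin0.0°, -0.1691) = (0.1816, 0.0000, -0.1691)
O2 = (0.2831·cos120.0°, 0.2831·sin120.0°, -0.0761) = (-0.1416, 0.2452, -0.0761)
O3 = (0.1666·cos240.0°, 0.1666·sin240.0°, -0.1739) = (-0.0833, -0.1443, -0.1739)
|O₂|²−|O₁|² = 0.0244;  |O₃|²−|O₁|² = -0.0036
linear system: -0.6463x+0.4904y = 0.0244−0.1862z; -0.5297x+-0.2885y = -0.0036−-0.0094z
det = 0.4463;  x = -0.0118+0.1100z,  y = 0.0341+-0.2347z
quadratic in z: (1.0672)z²+(0.2797)z+(-0.0624)=0, √Δ=0.5871 → z ∈ {-0.4062, 0.1440}; z = -0.4062 (taking z<0)
x = -0.0565, y = 0.1295

(-0.0565, 0.1295, -0.4062)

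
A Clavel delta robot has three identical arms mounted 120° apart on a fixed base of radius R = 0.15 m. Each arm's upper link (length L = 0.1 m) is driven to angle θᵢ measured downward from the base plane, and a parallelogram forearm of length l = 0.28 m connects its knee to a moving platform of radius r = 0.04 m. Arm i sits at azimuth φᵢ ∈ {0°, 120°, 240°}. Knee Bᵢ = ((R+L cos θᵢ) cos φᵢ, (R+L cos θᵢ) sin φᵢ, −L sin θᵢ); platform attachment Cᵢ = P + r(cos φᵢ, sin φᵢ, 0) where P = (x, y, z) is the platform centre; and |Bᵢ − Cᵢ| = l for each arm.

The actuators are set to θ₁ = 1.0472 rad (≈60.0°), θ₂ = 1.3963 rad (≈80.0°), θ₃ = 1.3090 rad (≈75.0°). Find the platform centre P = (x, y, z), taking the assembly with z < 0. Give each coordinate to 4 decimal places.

(0.0301, -0.0074, -0.3346)

arm 1 at φ=0.0°: ρ1 = 0.1600;  centre 1 = (0.1600, 0.0000, -0.0866)
arm 2 at φ=120.0°: ρ2 = 0.1274;  centre 2 = (-0.0637, 0.1103, -0.0985)
arm 3 at φ=240.0°: ρ3 = 0.1359;  centre 3 = (-0.0679, -0.1177, -0.0966)
eliminate P² terms by subtracting sphere 1 from 2 and 3
[-0.4474 0.2206 -0.0238]·P = -0.0072;  [-0.4559 -0.2354 -0.0200]·P = -0.0053
det = 0.2059;  x = 0.0139+-0.0486z,  y = -0.0044+0.0092z
sphere 1 gives Az²+Bz+C=0 with A=1.0024, B=0.1873, C=-0.0495;  B²−4AC=0.2337;  roots -0.3346, 0.1477;  negative root z = -0.3346
x = 0.0301, y = -0.0074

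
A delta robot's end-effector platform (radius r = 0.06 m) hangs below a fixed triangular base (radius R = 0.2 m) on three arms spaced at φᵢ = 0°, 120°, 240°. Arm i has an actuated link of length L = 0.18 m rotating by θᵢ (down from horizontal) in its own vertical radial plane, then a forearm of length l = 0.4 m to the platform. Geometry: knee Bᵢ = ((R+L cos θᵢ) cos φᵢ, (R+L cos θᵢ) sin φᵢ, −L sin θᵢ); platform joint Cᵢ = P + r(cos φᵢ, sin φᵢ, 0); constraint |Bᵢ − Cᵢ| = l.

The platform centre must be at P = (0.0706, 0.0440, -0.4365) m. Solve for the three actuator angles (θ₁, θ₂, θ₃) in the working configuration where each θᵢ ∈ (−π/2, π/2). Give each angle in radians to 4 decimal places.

θ₁ = 0.6110, θ₂ = 0.8729, θ₃ = 1.1349

arm 1 (φ=0.0°): x'=0.0706, y'=0.0440
  A cos θ + B sin θ = C:  0.0694·cos θ + -0.4365·sin θ = -0.1936
  γ=atan2(-0.4365,0.0694)=-1.4131;  ψ=arccos(-0.4380)=2.0241;  θ1=γ+ψ≈0.6110
φ2=120.0° → target in arm frame (0.0028, -0.0831)
  A cos θ + B sin θ = C:  0.1372·cos θ + -0.4365·sin θ = -0.2463
  γ=atan2(-0.4365,0.1372)=-1.2663;  ψ=arccos(-0.5383)=2.1392;  θ2=γ+ψ≈0.8729
rotate P by −φ3: (-0.0734, 0.0391, -0.4365)
  A=0.2134, B=-0.4365, C=(l²−L²−A²−y'²−z²)/(2L)=-0.3056
  θ3 = atan2(B,A) + arccos(C/0.4859) = 1.1349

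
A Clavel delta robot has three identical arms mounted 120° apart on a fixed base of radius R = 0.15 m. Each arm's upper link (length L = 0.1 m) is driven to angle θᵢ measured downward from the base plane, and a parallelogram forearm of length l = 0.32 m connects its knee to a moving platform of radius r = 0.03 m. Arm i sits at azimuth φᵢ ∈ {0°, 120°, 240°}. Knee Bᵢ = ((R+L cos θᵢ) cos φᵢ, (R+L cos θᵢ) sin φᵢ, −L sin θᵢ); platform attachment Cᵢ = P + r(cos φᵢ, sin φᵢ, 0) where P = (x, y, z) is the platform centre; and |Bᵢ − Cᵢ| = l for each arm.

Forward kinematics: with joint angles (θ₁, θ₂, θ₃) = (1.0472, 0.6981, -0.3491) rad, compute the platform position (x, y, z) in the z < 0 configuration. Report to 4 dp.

arm 1 at φ=0.0°: ρ1 = 0.1700;  centre 1 = (0.1700, 0.0000, -0.0866)
φ2=120.0°: virtual centre (-0.0983, 0.1703, -0.0643), radius l
centre 3 = (0.2140·cos240.0°, 0.2140·sin240.0°, 0.0342) = (-0.1070, -0.1853, 0.0342)
eliminate P² terms by subtracting sphere 1 from 2 and 3
[-0.5366 0.3405 0.0447]·P = 0.0064;  [-0.5540 -0.3706 0.2416]·P = 0.0106
Cramer: x(z) = -0.0154+0.2550z;  y(z) = -0.0055+0.2707z
sphere 1 gives Az²+Bz+C=0 with A=1.1383, B=0.0757, C=-0.0605;  B²−4AC=0.2812;  roots -0.2662, 0.1997;  negative root z = -0.2662
x = -0.0833, y = -0.0775

(-0.0833, -0.0775, -0.2662)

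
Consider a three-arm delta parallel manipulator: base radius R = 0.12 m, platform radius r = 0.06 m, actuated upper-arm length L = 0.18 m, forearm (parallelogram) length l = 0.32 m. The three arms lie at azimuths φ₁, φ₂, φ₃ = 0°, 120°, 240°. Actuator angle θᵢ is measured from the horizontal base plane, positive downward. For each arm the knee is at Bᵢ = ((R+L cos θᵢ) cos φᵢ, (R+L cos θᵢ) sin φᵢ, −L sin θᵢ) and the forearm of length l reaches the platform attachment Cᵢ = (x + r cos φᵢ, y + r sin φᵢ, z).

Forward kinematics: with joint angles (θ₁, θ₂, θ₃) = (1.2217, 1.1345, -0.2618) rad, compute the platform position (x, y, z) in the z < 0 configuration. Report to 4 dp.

(-0.1237, -0.1777, -0.2724)

φ1=0.0°: virtual centre (0.1216, 0.0000, -0.1691), radius l
φ2=120.0°: virtual centre (-0.0680, 0.1178, -0.1631), radius l
φ3=240.0°: virtual centre (-0.1169, -0.2025, 0.0466), radius l
subtract pairs → two planes through P
[-0.3792 0.2357 0.0120]·P = 0.0017;  [-0.4770 -0.4051 0.4315]·P = 0.0135
Cramer: x(z) = -0.0146+0.4005z;  y(z) = -0.0161+0.5935z
sphere 1 gives Az²+Bz+C=0 with A=1.5127, B=0.2101, C=-0.0550;  B²−4AC=0.3769;  roots -0.2724, 0.1335;  negative root z = -0.2724
x = -0.1237, y = -0.1777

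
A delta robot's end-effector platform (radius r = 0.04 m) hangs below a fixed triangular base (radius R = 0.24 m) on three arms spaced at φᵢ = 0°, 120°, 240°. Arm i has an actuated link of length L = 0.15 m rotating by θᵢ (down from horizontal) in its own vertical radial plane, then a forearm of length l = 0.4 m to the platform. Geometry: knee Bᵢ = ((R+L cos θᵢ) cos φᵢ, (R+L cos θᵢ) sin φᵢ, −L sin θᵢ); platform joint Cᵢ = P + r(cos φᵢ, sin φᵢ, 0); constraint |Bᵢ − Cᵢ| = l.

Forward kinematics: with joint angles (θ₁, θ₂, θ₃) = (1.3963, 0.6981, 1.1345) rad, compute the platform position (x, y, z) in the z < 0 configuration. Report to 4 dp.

arm 1 at φ=0.0°: (R−r)+L cos θ1 = 0.2260;  centre 1 = (0.2260, 0.0000, -0.1477)
arm 2 at φ=120.0°: (R−r)+L cos θ2 = 0.3149;  centre 2 = (-0.1575, 0.2727, -0.0964)
arm 3 at φ=240.0°: (R−r)+L cos θ3 = 0.2634;  centre 3 = (-0.1317, -0.2281, -0.1359)
eliminate P² terms by subtracting sphere 1 from 2 and 3
[-0.7670 0.5454 0.1026]·P = 0.0355;  [-0.7155 -0.4562 0.0235]·P = 0.0149
Cramer: x(z) = -0.0329+0.0806z;  y(z) = 0.0189-0.0748z
sphere 1 gives Az²+Bz+C=0 with A=1.0121, B=0.2509, C=-0.0708;  B²−4AC=0.3494;  roots -0.4160, 0.1681;  negative root z = -0.4160
x = -0.0664, y = 0.0500

(-0.0664, 0.0500, -0.4160)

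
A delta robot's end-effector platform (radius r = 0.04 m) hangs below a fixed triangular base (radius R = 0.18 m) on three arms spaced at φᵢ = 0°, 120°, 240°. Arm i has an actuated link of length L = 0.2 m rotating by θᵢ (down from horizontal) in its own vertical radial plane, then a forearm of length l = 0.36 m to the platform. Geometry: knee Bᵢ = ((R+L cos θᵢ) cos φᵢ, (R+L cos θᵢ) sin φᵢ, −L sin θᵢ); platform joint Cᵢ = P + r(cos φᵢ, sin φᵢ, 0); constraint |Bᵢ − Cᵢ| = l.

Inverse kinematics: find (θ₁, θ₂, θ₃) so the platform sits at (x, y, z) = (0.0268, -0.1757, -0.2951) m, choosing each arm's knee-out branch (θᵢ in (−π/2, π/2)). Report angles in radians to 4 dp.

rotate P by −φ1: (0.0268, -0.1757, -0.2951)
  A cos θ + B sin θ = C:  0.1132·cos θ + -0.2951·sin θ = -0.1029
  γ=atan2(-0.2951,0.1132)=-1.2045;  ψ=arccos(-0.3256)=1.9025;  θ1=γ+ψ≈0.6980
φ2=120.0° → target in arm frame (-0.1656, 0.0646)
  A=0.3056, B=-0.2951, C=(l²−L²−A²−y'²−z²)/(2L)=-0.2376
  θ2 = atan2(B,A) + arccos(C/0.4248) = 1.3963
arm 3 (φ=240.0°): x'=0.1388, y'=0.1111
  e−x'=0.0012;  (l²−L²−(e−x')²−y'²−z²)/2L = -0.0245
  γ=atan2(-0.2951,0.0012)=-1.5666;  ψ=arccos(-0.0832)=1.6541;  θ3=γ+ψ≈0.0875

θ₁ = 0.6980, θ₂ = 1.3963, θ₃ = 0.0875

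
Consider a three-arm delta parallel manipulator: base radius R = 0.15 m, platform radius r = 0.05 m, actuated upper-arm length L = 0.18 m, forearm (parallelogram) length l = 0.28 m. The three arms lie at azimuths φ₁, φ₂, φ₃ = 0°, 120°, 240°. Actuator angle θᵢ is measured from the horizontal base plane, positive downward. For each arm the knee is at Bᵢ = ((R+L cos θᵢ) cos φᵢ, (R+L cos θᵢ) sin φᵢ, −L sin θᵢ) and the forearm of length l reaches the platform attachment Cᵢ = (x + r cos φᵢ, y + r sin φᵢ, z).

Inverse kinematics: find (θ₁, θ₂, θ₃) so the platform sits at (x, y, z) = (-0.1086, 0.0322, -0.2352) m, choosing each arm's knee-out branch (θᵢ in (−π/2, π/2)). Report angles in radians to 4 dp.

θ₁ = 1.2216, θ₂ = 0.2617, θ₃ = 0.6109

φ1=0.0° → target in arm frame (-0.1086, 0.0322)
  A cos θ + B sin θ = C:  0.2086·cos θ + -0.2352·sin θ = -0.1496
  θ1 = atan2(B,A) + arccos(C/0.3144) = 1.2216
arm 2 (φ=120.0°): x'=0.0822, y'=0.0780
  A=0.0178, B=-0.2352, C=(l²−L²−A²−y'²−z²)/(2L)=-0.0436
  √(A²+B²)=0.2359;  θ2 = -1.4952+1.7569 ≈ 0.2617
rotate P by −φ3: (0.0264, -0.1102, -0.2352)
  A=0.0736, B=-0.2352, C=(l²−L²−A²−y'²−z²)/(2L)=-0.0746
  √(A²+B²)=0.2464;  θ3 = -1.2676+1.8785 ≈ 0.6109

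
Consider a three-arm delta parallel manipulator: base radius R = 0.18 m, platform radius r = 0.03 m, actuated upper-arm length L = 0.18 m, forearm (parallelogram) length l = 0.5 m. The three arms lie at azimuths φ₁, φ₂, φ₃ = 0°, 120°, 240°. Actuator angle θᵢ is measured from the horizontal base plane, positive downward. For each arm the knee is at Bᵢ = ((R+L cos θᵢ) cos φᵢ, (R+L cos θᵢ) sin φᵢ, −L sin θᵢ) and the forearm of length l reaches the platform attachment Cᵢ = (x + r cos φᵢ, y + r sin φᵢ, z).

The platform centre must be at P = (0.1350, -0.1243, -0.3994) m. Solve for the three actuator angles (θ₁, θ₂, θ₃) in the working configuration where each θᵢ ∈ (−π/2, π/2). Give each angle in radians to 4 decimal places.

φ1=0.0° → target in arm frame (0.1350, -0.1243)
  e−x'=0.0150;  (l²−L²−(e−x')²−y'²−z²)/2L = 0.1178
  √(A²+B²)=0.3997;  θ1 = -1.5333+1.2716 ≈ -0.2616
rotate P by −φ2: (-0.1751, -0.0548, -0.3994)
  e−x'=0.3251;  (l²−L²−(e−x')²−y'²−z²)/2L = -0.1407
  θ2 = atan2(B,A) + arccos(C/0.5150) = 0.9599
rotate P by −φ3: (0.0401, 0.1791, -0.3994)
  e−x'=0.1099;  (l²−L²−(e−x')²−y'²−z²)/2L = 0.0387
  √(A²+B²)=0.4142;  θ3 = -1.3024+1.4771 ≈ 0.1747

θ₁ = -0.2616, θ₂ = 0.9599, θ₃ = 0.1747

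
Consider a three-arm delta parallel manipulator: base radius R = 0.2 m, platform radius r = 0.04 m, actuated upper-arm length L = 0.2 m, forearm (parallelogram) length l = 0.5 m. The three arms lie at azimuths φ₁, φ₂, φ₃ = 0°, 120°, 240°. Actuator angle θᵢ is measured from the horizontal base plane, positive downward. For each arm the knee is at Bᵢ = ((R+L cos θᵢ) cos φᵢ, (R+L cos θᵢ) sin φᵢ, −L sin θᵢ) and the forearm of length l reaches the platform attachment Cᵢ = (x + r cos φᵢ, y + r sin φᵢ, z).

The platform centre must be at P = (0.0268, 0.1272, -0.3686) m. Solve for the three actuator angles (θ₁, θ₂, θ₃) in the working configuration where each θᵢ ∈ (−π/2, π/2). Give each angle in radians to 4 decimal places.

θ₁ = 0.0874, θ₂ = -0.2618, θ₃ = 0.6982

arm 1 (φ=0.0°): x'=0.0268, y'=0.1272
  A=0.1332, B=-0.3686, C=(l²−L²−A²−y'²−z²)/(2L)=0.1005
  √(A²+B²)=0.3919;  θ1 = -1.2240+1.3114 ≈ 0.0874
rotate P by −φ2: (0.0968, -0.0868, -0.3686)
  e−x'=0.0632;  (l²−L²−(e−x')²−y'²−z²)/2L = 0.1565
  θ2 = atan2(B,A) + arccos(C/0.3740) = -0.2618
rotate P by −φ3: (-0.1236, -0.0404, -0.3686)
  A cos θ + B sin θ = C:  0.2836·cos θ + -0.3686·sin θ = -0.0198
  θ3 = atan2(B,A) + arccos(C/0.4650) = 0.6982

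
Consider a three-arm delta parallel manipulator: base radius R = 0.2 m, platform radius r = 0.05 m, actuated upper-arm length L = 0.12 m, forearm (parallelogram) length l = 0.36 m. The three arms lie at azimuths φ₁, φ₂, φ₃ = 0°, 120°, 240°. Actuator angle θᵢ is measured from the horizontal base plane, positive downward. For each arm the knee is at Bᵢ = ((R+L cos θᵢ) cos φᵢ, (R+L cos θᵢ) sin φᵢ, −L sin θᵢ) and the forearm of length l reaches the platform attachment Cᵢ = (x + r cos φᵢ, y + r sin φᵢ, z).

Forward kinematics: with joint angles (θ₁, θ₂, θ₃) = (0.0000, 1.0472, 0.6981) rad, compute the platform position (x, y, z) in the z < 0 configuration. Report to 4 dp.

arm 1 at φ=0.0°: e+L cos θ1 = 0.2700;  O1 = (0.2700, 0.0000, 0.0000)
O2 = (0.2100·cos120.0°, 0.2100·sin120.0°, -0.1039) = (-0.1050, 0.1819, -0.1039)
O3 = (0.2419·cos240.0°, 0.2419·sin240.0°, -0.0771) = (-0.1210, -0.2095, -0.0771)
eliminate P² terms by subtracting sphere 1 from 2 and 3
[-0.7500 0.3637 -0.2078]·P = -0.0180;  [-0.7819 -0.4190 -0.1543]·P = -0.0084
Cramer: x(z) = 0.0177-0.2392z;  y(z) = -0.0130+0.0782z
quadratic in z: (1.0633)z²+(0.1187)z+(-0.0658)=0, √Δ=0.5421 → z ∈ {-0.3107, 0.1991}; z = -0.3107 (taking z<0)
x = 0.0920, y = -0.0373

(0.0920, -0.0373, -0.3107)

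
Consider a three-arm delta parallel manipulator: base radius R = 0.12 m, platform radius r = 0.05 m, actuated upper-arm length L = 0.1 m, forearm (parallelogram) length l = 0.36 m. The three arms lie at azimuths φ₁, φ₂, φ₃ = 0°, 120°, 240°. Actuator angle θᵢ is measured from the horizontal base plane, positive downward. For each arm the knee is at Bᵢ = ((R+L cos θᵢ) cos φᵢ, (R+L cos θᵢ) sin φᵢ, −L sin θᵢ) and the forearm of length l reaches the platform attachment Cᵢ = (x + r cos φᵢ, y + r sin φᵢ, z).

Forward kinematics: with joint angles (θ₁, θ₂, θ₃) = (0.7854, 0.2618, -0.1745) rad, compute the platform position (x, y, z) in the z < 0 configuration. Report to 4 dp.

φ1=0.0°: virtual centre (0.1407, 0.0000, -0.0707), radius l
φ2=120.0°: virtual centre (-0.0833, 0.1443, -0.0259), radius l
arm 3 at φ=240.0°: (R−r)+L cos θ3 = 0.1685;  centre 3 = (-0.0842, -0.1459, 0.0174)
subtract pairs → two planes through P
[-0.4480 0.2885 0.0897]·P = 0.0036;  [-0.4499 -0.2918 0.1761]·P = 0.0039
Cramer: x(z) = -0.0084+0.2955z;  y(z) = -0.0004+0.1481z
into |P−centre ₁|² = l²: 1.1092z² + 0.0532z + -0.1024 = 0;  Δ = 0.4571;  z = -0.3287 or 0.2808 → z<0 root = -0.3287
x = -0.1055, y = -0.0491

(-0.1055, -0.0491, -0.3287)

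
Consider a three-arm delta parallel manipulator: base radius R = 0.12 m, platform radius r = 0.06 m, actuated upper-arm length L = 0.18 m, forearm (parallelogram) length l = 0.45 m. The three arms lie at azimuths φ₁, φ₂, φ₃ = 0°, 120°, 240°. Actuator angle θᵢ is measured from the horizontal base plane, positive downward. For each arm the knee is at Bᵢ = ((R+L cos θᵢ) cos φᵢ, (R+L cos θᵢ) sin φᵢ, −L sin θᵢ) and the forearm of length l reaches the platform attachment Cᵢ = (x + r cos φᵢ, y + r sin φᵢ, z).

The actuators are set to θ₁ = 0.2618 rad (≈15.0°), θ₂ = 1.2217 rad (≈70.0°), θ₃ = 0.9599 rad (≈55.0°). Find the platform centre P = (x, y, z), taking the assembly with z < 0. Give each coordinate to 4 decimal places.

O1 = (0.2339·cos0.0°, 0.2339·sin0.0°, -0.0466) = (0.2339, 0.0000, -0.0466)
O2 = (0.1216·cos120.0°, 0.1216·sin120.0°, -0.1691) = (-0.0608, 0.1053, -0.1691)
φ3=240.0°: virtual centre (-0.0816, -0.1414, -0.1474), radius l
eliminate P² terms by subtracting sphere 1 from 2 and 3
plane₁₂: -0.5893x+0.2106y+-0.2451z = -0.0135
Cramer: x(z) = 0.0187-0.3732z;  y(z) = -0.0117+0.1195z
quadratic in z: (1.1536)z²+(0.2510)z+(-0.1539)=0, √Δ=0.8793 → z ∈ {-0.4899, 0.2723}; z = -0.4899 (taking z<0)
x = 0.2015, y = -0.0703

(0.2015, -0.0703, -0.4899)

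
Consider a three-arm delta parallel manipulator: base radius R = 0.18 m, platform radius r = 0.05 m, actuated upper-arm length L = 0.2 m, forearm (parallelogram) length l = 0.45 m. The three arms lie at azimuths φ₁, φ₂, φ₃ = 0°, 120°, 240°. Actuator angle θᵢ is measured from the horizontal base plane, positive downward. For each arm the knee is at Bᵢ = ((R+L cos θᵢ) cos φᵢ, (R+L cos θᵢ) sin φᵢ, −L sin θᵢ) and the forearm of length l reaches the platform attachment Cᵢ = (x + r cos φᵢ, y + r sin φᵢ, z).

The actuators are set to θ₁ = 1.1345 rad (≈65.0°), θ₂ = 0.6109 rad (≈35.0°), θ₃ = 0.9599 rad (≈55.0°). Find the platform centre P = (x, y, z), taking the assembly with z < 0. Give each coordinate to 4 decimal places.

(-0.0786, 0.0639, -0.5166)

φ1=0.0°: virtual centre (0.2145, 0.0000, -0.1813), radius l
φ2=120.0°: virtual centre (-0.1469, 0.2545, -0.1147), radius l
φ3=240.0°: virtual centre (-0.1224, -0.2119, -0.1638), radius l
subtract pairs → two planes through P
plane₁₂: -0.7229x+0.5089y+0.1331z = 0.0206
det = 0.6493;  x = -0.0196+0.1142z,  y = 0.0127+-0.0993z
into |P−S₁|² = l²: 1.0229z² + 0.3065z + -0.1147 = 0;  Δ = 0.5631;  z = -0.5166 or 0.2170 → z<0 root = -0.5166
x = -0.0786, y = 0.0639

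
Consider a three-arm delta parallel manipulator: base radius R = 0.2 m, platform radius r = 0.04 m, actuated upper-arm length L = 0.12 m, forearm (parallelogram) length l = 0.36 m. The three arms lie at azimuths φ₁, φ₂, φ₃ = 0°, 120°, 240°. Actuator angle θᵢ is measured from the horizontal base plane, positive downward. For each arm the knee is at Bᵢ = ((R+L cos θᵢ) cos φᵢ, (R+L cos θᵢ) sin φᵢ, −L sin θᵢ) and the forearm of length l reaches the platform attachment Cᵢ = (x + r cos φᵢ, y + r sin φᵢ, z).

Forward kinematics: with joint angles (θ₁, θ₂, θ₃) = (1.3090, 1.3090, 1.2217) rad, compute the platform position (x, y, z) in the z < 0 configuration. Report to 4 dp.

(-0.0049, -0.0085, -0.4178)

φ1=0.0°: virtual centre (0.1911, 0.0000, -0.1159), radius l
φ2=120.0°: virtual centre (-0.0955, 0.1655, -0.1159), radius l
φ3=240.0°: virtual centre (-0.1005, -0.1741, -0.1128), radius l
subtract pairs → two planes through P
[-0.5732 0.3309 0.0000]·P = 0.0000;  [-0.5832 -0.3482 0.0063]·P = 0.0032
det = 0.3926;  x = -0.0027+0.0053z,  y = -0.0047+0.0092z
into |P−centre ₁|² = l²: 1.0001z² + 0.2297z + -0.0786 = 0;  Δ = 0.3672;  z = -0.4178 or 0.1881 → z<0 root = -0.4178
x = -0.0049, y = -0.0085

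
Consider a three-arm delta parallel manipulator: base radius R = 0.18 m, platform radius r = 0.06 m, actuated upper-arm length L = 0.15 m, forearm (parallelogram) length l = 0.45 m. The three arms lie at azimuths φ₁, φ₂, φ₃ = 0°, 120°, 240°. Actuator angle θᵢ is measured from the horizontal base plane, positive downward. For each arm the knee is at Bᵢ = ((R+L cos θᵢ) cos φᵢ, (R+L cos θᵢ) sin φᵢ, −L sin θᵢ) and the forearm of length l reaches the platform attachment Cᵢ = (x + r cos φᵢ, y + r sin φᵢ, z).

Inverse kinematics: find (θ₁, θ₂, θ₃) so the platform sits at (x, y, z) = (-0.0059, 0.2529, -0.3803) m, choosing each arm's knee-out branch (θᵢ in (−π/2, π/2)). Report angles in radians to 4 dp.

θ₁ = 0.6984, θ₂ = -0.3489, θ₃ = 1.3965

rotate P by −φ1: (-0.0059, 0.2529, -0.3803)
  A=0.1259, B=-0.3803, C=(l²−L²−A²−y'²−z²)/(2L)=-0.1481
  γ=atan2(-0.3803,0.1259)=-1.2511;  ψ=arccos(-0.3698)=1.9495;  θ1=γ+ψ≈0.6984
arm 2 (φ=120.0°): x'=0.2220, y'=-0.1213
  e−x'=-0.1020;  (l²−L²−(e−x')²−y'²−z²)/2L = 0.0342
  θ2 = atan2(B,A) + arccos(C/0.3937) = -0.3489
arm 3 (φ=240.0°): x'=-0.2161, y'=-0.1316
  e−x'=0.3361;  (l²−L²−(e−x')²−y'²−z²)/2L = -0.3163
  √(A²+B²)=0.5075;  θ3 = -0.8471+2.2436 ≈ 1.3965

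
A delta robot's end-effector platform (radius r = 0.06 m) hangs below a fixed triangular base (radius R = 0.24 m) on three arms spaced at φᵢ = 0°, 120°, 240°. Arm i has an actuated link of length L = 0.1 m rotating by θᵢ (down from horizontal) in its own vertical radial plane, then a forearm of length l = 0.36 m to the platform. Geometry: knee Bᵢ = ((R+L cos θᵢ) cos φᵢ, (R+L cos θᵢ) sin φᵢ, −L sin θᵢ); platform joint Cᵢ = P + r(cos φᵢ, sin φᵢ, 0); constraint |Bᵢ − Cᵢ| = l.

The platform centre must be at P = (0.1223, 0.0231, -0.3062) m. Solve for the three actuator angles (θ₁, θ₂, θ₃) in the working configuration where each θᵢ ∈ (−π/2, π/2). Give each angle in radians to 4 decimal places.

arm 1 (φ=0.0°): x'=0.1223, y'=0.0231
  A cos θ + B sin θ = C:  0.0577·cos θ + -0.3062·sin θ = 0.1099
  √(A²+B²)=0.3116;  θ1 = -1.3845+1.2104 ≈ -0.1742
φ2=120.0° → target in arm frame (-0.0411, -0.1175)
  A cos θ + B sin θ = C:  0.2211·cos θ + -0.3062·sin θ = -0.1843
  γ=atan2(-0.3062,0.2211)=-0.9453;  ψ=arccos(-0.4880)=2.0806;  θ2=γ+ψ≈1.1352
rotate P by −φ3: (-0.0812, 0.0944, -0.3062)
  A cos θ + B sin θ = C:  0.2612·cos θ + -0.3062·sin θ = -0.2563
  θ3 = atan2(B,A) + arccos(C/0.4024) = 1.3967

θ₁ = -0.1742, θ₂ = 1.1352, θ₃ = 1.3967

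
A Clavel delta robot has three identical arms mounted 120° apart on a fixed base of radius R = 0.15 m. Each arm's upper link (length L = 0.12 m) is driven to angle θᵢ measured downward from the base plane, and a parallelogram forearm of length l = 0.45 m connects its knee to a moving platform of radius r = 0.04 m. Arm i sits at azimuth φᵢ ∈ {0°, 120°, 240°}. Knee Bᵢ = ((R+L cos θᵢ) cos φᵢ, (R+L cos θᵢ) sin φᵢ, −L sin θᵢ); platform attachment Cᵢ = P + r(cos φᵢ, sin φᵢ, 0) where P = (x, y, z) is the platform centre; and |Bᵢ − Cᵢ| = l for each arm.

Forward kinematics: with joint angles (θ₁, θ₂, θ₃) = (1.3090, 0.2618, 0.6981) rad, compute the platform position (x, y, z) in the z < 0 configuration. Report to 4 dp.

(-0.1442, 0.0595, -0.4588)

φ1=0.0°: virtual centre (0.1411, 0.0000, -0.1159), radius l
S2 = (0.2259·cos120.0°, 0.2259·sin120.0°, -0.0311) = (-0.1130, 0.1956, -0.0311)
S3 = (0.2019·cos240.0°, 0.2019·sin240.0°, -0.0771) = (-0.1010, -0.1749, -0.0771)
subtract pairs → two planes through P
[-0.5080 0.3913 0.1697]·P = 0.0187;  [-0.4840 -0.3497 0.0776]·P = 0.0134
Cramer: x(z) = -0.0321+0.2444z;  y(z) = 0.0061-0.1164z
sphere 1 gives Az²+Bz+C=0 with A=1.0733, B=0.1458, C=-0.1591;  B²−4AC=0.7041;  roots -0.4588, 0.3230;  negative root z = -0.4588
x = -0.1442, y = 0.0595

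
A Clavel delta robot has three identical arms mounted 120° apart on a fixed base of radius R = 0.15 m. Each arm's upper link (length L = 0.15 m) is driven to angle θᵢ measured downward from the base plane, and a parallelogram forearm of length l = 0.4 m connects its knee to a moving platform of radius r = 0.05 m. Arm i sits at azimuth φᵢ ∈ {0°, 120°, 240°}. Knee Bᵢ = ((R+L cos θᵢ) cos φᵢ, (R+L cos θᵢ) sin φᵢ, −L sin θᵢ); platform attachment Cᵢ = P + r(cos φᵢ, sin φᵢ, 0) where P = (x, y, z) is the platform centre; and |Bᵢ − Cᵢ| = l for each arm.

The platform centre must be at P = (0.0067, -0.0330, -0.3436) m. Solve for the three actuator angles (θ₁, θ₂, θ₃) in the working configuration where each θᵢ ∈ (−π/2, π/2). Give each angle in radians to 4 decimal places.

rotate P by −φ1: (0.0067, -0.0330, -0.3436)
  A cos θ + B sin θ = C:  0.0933·cos θ + -0.3436·sin θ = 0.0322
  √(A²+B²)=0.3560;  θ1 = -1.3057+1.4804 ≈ 0.1747
φ2=120.0° → target in arm frame (-0.0319, 0.0107)
  A cos θ + B sin θ = C:  0.1319·cos θ + -0.3436·sin θ = 0.0064
  √(A²+B²)=0.3681;  θ2 = -1.2042+1.5534 ≈ 0.3492
φ3=240.0° → target in arm frame (0.0252, 0.0223)
  A=0.0748, B=-0.3436, C=(l²−L²−A²−y'²−z²)/(2L)=0.0445
  √(A²+B²)=0.3516;  θ3 = -1.3565+1.4439 ≈ 0.0874

θ₁ = 0.1747, θ₂ = 0.3492, θ₃ = 0.0874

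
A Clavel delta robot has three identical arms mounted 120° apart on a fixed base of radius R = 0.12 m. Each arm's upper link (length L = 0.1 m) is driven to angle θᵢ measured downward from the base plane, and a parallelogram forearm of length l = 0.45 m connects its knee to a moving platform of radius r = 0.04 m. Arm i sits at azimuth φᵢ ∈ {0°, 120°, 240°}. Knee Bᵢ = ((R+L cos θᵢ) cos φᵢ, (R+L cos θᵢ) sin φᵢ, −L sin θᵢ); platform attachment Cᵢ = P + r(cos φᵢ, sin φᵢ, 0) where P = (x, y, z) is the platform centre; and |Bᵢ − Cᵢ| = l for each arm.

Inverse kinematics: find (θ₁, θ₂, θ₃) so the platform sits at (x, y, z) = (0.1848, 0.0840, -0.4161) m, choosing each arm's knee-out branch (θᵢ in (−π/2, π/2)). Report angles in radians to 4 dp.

θ₁ = -0.2621, θ₂ = 0.6107, θ₃ = 1.1341

arm 1 (φ=0.0°): x'=0.1848, y'=0.0840
  A cos θ + B sin θ = C:  -0.1048·cos θ + -0.4161·sin θ = 0.0066
  √(A²+B²)=0.4291;  θ1 = -1.8175+1.5554 ≈ -0.2621
arm 2 (φ=120.0°): x'=-0.0197, y'=-0.2020
  A cos θ + B sin θ = C:  0.0997·cos θ + -0.4161·sin θ = -0.1570
  √(A²+B²)=0.4279;  θ2 = -1.3357+1.9464 ≈ 0.6107
arm 3 (φ=240.0°): x'=-0.1651, y'=0.1180
  e−x'=0.2451;  (l²−L²−(e−x')²−y'²−z²)/2L = -0.2733
  γ=atan2(-0.4161,0.2451)=-1.0384;  ψ=arccos(-0.5660)=2.1724;  θ3=γ+ψ≈1.1341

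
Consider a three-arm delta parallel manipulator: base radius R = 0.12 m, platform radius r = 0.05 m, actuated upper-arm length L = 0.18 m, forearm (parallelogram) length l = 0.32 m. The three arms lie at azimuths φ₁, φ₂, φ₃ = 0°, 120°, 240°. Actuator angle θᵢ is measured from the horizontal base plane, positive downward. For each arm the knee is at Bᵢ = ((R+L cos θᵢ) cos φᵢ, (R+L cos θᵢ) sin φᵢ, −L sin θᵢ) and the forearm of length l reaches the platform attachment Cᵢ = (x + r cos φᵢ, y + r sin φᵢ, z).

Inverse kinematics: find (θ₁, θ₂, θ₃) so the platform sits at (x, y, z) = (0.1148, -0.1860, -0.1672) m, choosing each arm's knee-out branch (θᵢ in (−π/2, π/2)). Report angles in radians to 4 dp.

θ₁ = -0.3492, θ₂ = 1.3960, θ₃ = -0.2621

φ1=0.0° → target in arm frame (0.1148, -0.1860)
  e−x'=-0.0448;  (l²−L²−(e−x')²−y'²−z²)/2L = 0.0151
  √(A²+B²)=0.1731;  θ1 = -1.8326+1.4834 ≈ -0.3492
φ2=120.0° → target in arm frame (-0.2185, -0.0064)
  e−x'=0.2885;  (l²−L²−(e−x')²−y'²−z²)/2L = -0.1145
  √(A²+B²)=0.3334;  θ2 = -0.5253+1.9213 ≈ 1.3960
φ3=240.0° → target in arm frame (0.1037, 0.1924)
  e−x'=-0.0337;  (l²−L²−(e−x')²−y'²−z²)/2L = 0.0108
  √(A²+B²)=0.1706;  θ3 = -1.7696+1.5075 ≈ -0.2621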